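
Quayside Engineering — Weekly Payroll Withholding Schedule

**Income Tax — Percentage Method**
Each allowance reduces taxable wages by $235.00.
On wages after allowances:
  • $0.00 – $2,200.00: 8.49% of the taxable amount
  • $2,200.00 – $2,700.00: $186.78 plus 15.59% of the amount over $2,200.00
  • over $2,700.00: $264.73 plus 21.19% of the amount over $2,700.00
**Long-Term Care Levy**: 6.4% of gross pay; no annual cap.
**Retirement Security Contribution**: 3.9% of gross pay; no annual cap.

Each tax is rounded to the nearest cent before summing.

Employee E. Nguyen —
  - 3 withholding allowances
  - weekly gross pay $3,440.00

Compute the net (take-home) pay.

Income Tax: taxable = $3,440.00 − 3×$235.00 = $2,735.00
  $264.73 + 21.19% × ($2,735.00 − $2,700.00) = $264.73 + 21.19% × $35.00 = $272.15
Long-Term Care Levy: 6.4% × $3,440.00 = $220.16
Retirement Security Contribution: 3.9% × $3,440.00 = $134.16
Total withheld: $272.15 + $220.16 + $134.16 = $626.47
Net pay: $3,440.00 − $626.47 = $2,813.53

$2,813.53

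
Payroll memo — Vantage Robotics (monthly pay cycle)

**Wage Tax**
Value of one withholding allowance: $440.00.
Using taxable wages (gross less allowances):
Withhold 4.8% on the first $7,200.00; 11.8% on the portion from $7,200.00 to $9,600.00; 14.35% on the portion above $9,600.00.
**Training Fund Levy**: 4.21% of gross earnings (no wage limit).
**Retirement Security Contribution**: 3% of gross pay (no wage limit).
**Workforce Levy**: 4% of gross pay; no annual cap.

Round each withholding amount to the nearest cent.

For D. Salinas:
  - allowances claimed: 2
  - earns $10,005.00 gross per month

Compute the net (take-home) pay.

$8,310.69

Wage Tax: taxable = $10,005.00 − 2×$440.00 = $9,125.00
  $345.60 + 11.8% × ($9,125.00 − $7,200.00) = $345.60 + 11.8% × $1,925.00 = $572.75
Training Fund Levy: 4.21% × $10,005.00 = $421.21
Retirement Security Contribution: 3% × $10,005.00 = $300.15
Workforce Levy: 4% × $10,005.00 = $400.20
Total withheld: $572.75 + $421.21 + $300.15 + $400.20 = $1,694.31
Net pay: $10,005.00 − $1,694.31 = $8,310.69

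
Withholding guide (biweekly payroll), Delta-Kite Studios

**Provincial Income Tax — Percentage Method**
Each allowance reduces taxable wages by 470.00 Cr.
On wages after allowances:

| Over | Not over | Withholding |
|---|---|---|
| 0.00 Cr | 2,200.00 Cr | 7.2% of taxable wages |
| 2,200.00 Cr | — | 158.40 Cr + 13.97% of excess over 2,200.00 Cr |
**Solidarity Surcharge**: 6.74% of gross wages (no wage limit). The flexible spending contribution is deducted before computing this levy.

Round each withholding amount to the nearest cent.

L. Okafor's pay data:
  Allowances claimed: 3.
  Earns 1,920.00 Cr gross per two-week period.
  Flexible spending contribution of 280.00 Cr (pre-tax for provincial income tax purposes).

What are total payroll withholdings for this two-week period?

127.10 Cr

Provincial Income Tax: taxable = 1,920.00 Cr − 280.00 Cr − 3×470.00 Cr = 230.00 Cr
  7.2% × 230.00 Cr = 16.56 Cr
Solidarity Surcharge: 6.74% × 1,640.00 Cr = 110.54 Cr
Total: 16.56 Cr + 110.54 Cr = 127.10 Cr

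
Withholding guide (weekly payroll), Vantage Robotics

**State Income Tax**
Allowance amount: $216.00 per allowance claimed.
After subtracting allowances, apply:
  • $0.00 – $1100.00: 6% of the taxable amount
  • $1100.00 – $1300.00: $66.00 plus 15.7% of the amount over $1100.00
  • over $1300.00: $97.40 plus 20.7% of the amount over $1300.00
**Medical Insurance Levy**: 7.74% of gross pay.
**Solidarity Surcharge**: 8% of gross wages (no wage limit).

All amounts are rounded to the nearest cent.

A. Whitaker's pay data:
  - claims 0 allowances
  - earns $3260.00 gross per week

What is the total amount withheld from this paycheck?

State Income Tax: taxable = $3260.00
  $97.40 + 20.7% × ($3260.00 − $1300.00) = $97.40 + 20.7% × $1960.00 = $503.12
Medical Insurance Levy: 7.74% × $3260.00 = $252.32
Solidarity Surcharge: 8% × $3260.00 = $260.80
Total: $503.12 + $252.32 + $260.80 = $1016.24

$1016.24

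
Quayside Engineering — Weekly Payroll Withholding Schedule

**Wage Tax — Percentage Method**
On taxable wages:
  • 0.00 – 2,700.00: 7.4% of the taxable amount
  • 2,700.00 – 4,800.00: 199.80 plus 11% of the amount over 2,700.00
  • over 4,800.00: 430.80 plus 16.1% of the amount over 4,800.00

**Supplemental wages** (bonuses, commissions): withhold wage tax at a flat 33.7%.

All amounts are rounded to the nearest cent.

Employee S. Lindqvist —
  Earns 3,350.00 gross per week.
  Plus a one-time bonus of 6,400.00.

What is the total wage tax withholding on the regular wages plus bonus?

2,428.10

Wage Tax: taxable = 3,350.00
  199.80 + 11% × (3,350.00 − 2,700.00) = 199.80 + 11% × 650.00 = 271.30
Supplemental (33.7% flat on bonus): 33.7% × 6,400.00 = 2,156.80
Total wage tax: 271.30 + 2,156.80 = 2,428.10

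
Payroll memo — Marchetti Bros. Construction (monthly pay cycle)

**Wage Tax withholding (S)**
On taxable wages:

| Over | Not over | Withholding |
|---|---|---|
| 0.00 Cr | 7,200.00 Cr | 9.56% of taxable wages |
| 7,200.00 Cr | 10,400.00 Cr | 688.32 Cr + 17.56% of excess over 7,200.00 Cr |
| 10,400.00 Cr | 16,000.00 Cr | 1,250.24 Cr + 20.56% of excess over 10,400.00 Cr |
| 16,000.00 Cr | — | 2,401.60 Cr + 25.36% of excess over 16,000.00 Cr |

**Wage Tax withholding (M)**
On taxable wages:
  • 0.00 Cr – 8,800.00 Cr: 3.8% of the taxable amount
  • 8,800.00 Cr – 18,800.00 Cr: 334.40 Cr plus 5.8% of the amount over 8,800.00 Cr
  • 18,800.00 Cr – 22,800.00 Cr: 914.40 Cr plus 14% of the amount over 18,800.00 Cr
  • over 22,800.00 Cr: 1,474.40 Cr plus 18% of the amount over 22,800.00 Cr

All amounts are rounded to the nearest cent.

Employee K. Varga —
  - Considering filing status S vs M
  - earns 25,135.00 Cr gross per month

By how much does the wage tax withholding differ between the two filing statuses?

Wage Tax (S): taxable = 25,135.00 Cr
  2,401.60 Cr + 25.36% × (25,135.00 Cr − 16,000.00 Cr) = 2,401.60 Cr + 25.36% × 9,135.00 Cr = 4,718.24 Cr
Wage Tax (M): taxable = 25,135.00 Cr
  1,474.40 Cr + 18% × (25,135.00 Cr − 22,800.00 Cr) = 1,474.40 Cr + 18% × 2,335.00 Cr = 1,894.70 Cr
Difference: |4,718.24 Cr − 1,894.70 Cr| = 2,823.54 Cr (higher under S)

2,823.54 Cr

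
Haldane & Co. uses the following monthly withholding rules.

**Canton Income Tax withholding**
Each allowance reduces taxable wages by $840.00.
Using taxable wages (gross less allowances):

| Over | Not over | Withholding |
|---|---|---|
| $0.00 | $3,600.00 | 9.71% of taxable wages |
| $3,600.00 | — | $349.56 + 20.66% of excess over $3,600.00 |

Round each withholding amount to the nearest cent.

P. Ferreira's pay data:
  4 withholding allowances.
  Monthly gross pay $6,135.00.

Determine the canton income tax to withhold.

$269.45

Canton Income Tax: taxable = $6,135.00 − 4×$840.00 = $2,775.00
  9.71% × $2,775.00 = $269.45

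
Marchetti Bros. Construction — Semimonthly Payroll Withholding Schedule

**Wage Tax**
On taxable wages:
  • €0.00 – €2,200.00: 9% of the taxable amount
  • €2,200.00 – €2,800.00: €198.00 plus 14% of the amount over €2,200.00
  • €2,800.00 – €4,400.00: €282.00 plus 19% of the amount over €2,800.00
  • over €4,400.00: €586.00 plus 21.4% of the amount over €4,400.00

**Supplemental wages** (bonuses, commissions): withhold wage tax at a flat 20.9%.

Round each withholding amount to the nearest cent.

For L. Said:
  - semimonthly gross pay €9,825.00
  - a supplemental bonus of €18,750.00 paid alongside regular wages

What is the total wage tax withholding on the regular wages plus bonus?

€5,665.70

Wage Tax: taxable = €9,825.00
  €586.00 + 21.4% × (€9,825.00 − €4,400.00) = €586.00 + 21.4% × €5,425.00 = €1,746.95
Supplemental (20.9% flat on bonus): 20.9% × €18,750.00 = €3,918.75
Total wage tax: €1,746.95 + €3,918.75 = €5,665.70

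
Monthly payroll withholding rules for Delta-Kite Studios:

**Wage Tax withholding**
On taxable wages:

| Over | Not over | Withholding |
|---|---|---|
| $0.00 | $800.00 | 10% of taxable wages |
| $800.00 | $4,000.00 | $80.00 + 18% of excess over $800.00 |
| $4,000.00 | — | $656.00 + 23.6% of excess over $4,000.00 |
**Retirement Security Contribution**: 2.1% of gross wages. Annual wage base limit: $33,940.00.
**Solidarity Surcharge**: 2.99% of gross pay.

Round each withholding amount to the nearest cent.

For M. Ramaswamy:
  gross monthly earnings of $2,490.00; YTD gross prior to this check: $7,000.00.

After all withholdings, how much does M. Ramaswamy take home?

$1,979.06

Wage Tax: taxable = $2,490.00
  $80.00 + 18% × ($2,490.00 − $800.00) = $80.00 + 18% × $1,690.00 = $384.20
Retirement Security Contribution: 2.1% × $2,490.00 = $52.29
Solidarity Surcharge: 2.99% × $2,490.00 = $74.45
Total withheld: $384.20 + $52.29 + $74.45 = $510.94
Net pay: $2,490.00 − $510.94 = $1,979.06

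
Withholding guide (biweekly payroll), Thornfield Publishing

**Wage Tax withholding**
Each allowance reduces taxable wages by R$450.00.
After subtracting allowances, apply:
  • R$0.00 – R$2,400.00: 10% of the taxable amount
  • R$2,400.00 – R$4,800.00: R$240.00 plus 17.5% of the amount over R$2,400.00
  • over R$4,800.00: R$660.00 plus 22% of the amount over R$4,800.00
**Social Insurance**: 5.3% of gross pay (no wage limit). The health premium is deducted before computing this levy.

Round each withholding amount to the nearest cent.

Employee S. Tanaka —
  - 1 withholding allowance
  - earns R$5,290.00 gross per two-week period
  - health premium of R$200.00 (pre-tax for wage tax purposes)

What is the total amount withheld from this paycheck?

R$901.77

Wage Tax: taxable = R$5,290.00 − R$200.00 − 1×R$450.00 = R$4,640.00
  R$240.00 + 17.5% × (R$4,640.00 − R$2,400.00) = R$240.00 + 17.5% × R$2,240.00 = R$632.00
Social Insurance: 5.3% × R$5,090.00 = R$269.77
Total: R$632.00 + R$269.77 = R$901.77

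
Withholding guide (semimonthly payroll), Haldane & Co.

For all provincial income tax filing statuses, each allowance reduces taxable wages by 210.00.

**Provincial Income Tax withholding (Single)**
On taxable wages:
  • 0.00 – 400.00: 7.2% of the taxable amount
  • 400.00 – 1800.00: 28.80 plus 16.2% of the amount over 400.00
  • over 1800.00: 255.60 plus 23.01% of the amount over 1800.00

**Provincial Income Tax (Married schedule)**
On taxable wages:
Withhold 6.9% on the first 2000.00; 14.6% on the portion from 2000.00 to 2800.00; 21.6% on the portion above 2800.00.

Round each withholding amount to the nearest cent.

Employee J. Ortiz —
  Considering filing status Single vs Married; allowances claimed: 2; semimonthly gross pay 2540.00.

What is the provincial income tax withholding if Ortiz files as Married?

155.52

Provincial Income Tax (Married): taxable = 2540.00 − 2×210.00 = 2120.00
  138.00 + 14.6% × (2120.00 − 2000.00) = 138.00 + 14.6% × 120.00 = 155.52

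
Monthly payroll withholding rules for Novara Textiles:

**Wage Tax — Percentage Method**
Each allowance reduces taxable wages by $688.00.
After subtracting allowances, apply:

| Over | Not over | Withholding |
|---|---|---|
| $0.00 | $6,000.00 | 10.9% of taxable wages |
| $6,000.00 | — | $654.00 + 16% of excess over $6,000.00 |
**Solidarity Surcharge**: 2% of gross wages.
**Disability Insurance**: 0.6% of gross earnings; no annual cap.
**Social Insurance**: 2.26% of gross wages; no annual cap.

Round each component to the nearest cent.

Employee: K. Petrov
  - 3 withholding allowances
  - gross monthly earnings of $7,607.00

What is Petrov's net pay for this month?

Wage Tax: taxable = $7,607.00 − 3×$688.00 = $5,543.00
  10.9% × $5,543.00 = $604.19
Solidarity Surcharge: 2% × $7,607.00 = $152.14
Disability Insurance: 0.6% × $7,607.00 = $45.64
Social Insurance: 2.26% × $7,607.00 = $171.92
Total withheld: $604.19 + $152.14 + $45.64 + $171.92 = $973.89
Net pay: $7,607.00 − $973.89 = $6,633.11

$6,633.11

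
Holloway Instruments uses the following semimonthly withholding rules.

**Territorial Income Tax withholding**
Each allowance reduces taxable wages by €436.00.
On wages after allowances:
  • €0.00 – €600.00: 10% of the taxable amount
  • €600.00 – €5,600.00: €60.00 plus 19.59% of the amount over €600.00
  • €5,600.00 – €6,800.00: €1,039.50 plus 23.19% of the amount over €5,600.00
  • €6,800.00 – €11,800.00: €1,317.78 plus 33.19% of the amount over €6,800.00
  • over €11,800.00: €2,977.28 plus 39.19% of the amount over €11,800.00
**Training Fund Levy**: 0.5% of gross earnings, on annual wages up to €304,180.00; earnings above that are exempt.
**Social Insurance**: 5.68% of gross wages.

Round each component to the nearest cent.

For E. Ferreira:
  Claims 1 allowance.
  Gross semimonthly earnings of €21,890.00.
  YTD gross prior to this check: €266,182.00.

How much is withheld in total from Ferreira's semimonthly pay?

€8,113.48

Territorial Income Tax: taxable = €21,890.00 − 1×€436.00 = €21,454.00
  €2,977.28 + 39.19% × (€21,454.00 − €11,800.00) = €2,977.28 + 39.19% × €9,654.00 = €6,760.68
Training Fund Levy: 0.5% × €21,890.00 = €109.45
Social Insurance: 5.68% × €21,890.00 = €1,243.35
Total: €6,760.68 + €109.45 + €1,243.35 = €8,113.48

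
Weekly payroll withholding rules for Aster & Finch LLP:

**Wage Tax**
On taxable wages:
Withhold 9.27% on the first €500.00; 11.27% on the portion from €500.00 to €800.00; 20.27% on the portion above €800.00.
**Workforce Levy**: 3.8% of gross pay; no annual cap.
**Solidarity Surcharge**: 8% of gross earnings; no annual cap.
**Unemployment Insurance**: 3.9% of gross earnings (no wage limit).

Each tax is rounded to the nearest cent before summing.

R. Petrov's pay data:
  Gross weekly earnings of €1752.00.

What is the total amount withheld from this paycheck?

€548.20

Wage Tax: taxable = €1752.00
  €80.16 + 20.27% × (€1752.00 − €800.00) = €80.16 + 20.27% × €952.00 = €273.13
Workforce Levy: 3.8% × €1752.00 = €66.58
Solidarity Surcharge: 8% × €1752.00 = €140.16
Unemployment Insurance: 3.9% × €1752.00 = €68.33
Total: €273.13 + €66.58 + €140.16 + €68.33 = €548.20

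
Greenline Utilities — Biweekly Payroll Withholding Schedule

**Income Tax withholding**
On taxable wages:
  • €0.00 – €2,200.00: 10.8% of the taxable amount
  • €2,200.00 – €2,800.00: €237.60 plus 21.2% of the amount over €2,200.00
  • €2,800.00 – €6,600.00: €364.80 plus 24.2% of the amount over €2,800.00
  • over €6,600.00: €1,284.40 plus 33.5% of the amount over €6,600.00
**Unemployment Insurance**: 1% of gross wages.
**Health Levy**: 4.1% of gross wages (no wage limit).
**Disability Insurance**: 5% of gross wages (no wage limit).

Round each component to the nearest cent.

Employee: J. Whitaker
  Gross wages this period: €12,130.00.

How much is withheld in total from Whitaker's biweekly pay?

€4,362.08

Income Tax: taxable = €12,130.00
  €1,284.40 + 33.5% × (€12,130.00 − €6,600.00) = €1,284.40 + 33.5% × €5,530.00 = €3,136.95
Unemployment Insurance: 1% × €12,130.00 = €121.30
Health Levy: 4.1% × €12,130.00 = €497.33
Disability Insurance: 5% × €12,130.00 = €606.50
Total: €3,136.95 + €121.30 + €497.33 + €606.50 = €4,362.08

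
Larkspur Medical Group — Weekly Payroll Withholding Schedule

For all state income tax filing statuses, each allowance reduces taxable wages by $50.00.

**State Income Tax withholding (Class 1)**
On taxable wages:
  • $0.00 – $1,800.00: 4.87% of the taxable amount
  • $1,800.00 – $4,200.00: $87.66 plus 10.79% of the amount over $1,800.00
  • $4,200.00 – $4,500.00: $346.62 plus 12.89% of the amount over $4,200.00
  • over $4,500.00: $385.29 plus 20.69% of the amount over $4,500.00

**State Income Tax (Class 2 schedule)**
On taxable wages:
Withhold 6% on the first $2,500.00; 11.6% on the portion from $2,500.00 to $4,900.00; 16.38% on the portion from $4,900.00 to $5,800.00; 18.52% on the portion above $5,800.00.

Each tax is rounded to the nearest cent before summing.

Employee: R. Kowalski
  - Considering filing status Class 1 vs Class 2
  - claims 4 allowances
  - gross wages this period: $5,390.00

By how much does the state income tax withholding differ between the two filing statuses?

State Income Tax (Class 1): taxable = $5,390.00 − 4×$50.00 = $5,190.00
  $385.29 + 20.69% × ($5,190.00 − $4,500.00) = $385.29 + 20.69% × $690.00 = $528.05
State Income Tax (Class 2): taxable = $5,390.00 − 4×$50.00 = $5,190.00
  $428.40 + 16.38% × ($5,190.00 − $4,900.00) = $428.40 + 16.38% × $290.00 = $475.90
Difference: |$528.05 − $475.90| = $52.15 (higher under Class 1)

$52.15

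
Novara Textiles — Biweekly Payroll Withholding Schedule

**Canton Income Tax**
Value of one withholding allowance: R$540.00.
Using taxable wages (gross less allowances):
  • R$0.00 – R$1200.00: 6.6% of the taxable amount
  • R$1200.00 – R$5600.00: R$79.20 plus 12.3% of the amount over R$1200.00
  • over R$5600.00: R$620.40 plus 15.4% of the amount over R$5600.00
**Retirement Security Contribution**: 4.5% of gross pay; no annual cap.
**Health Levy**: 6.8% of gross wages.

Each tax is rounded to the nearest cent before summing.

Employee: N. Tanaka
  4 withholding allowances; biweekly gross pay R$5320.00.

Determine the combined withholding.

Canton Income Tax: taxable = R$5320.00 − 4×R$540.00 = R$3160.00
  R$79.20 + 12.3% × (R$3160.00 − R$1200.00) = R$79.20 + 12.3% × R$1960.00 = R$320.28
Retirement Security Contribution: 4.5% × R$5320.00 = R$239.40
Health Levy: 6.8% × R$5320.00 = R$361.76
Total: R$320.28 + R$239.40 + R$361.76 = R$921.44

R$921.44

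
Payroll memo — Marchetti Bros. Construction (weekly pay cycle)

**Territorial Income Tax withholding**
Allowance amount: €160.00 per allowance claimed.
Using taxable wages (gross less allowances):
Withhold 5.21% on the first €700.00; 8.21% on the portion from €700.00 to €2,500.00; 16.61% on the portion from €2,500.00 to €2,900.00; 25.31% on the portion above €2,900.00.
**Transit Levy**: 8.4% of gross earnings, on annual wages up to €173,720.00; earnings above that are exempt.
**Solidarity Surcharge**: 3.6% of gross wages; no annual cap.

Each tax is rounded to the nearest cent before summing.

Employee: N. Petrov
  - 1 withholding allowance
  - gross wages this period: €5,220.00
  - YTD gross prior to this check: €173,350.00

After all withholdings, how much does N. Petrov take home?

Territorial Income Tax: taxable = €5,220.00 − 1×€160.00 = €5,060.00
  €250.69 + 25.31% × (€5,060.00 − €2,900.00) = €250.69 + 25.31% × €2,160.00 = €797.39
Transit Levy: cap €173,720.00 − YTD €173,350.00 = €370.00 subject; 8.4% × €370.00 = €31.08
Solidarity Surcharge: 3.6% × €5,220.00 = €187.92
Total withheld: €797.39 + €31.08 + €187.92 = €1,016.39
Net pay: €5,220.00 − €1,016.39 = €4,203.61

€4,203.61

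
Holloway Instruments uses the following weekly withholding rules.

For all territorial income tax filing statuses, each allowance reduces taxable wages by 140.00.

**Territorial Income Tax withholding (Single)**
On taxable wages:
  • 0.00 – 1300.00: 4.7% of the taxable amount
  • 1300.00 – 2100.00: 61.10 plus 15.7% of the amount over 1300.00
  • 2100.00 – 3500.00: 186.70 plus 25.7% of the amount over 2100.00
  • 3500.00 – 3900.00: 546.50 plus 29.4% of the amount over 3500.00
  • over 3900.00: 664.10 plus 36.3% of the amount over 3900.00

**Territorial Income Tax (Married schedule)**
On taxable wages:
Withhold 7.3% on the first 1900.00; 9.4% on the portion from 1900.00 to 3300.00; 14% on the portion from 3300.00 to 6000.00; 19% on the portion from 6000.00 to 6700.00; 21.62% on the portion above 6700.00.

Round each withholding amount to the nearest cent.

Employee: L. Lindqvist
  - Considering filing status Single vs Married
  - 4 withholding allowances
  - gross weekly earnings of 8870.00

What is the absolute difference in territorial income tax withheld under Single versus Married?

1135.55

Territorial Income Tax (Single): taxable = 8870.00 − 4×140.00 = 8310.00
  664.10 + 36.3% × (8310.00 − 3900.00) = 664.10 + 36.3% × 4410.00 = 2264.93
Territorial Income Tax (Married): taxable = 8870.00 − 4×140.00 = 8310.00
  781.30 + 21.62% × (8310.00 − 6700.00) = 781.30 + 21.62% × 1610.00 = 1129.38
Difference: |2264.93 − 1129.38| = 1135.55 (higher under Single)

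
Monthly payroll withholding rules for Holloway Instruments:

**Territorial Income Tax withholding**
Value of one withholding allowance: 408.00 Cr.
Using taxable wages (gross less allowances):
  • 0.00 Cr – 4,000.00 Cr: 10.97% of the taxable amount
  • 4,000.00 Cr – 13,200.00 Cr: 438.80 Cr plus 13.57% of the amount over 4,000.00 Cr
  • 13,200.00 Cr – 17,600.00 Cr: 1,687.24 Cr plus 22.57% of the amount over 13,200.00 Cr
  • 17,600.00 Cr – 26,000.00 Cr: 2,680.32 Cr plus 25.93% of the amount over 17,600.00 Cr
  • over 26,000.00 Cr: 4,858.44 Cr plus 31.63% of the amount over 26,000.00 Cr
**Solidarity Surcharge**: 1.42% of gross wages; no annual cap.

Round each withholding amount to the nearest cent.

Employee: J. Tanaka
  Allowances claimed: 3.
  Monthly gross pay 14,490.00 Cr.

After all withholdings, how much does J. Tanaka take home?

Territorial Income Tax: taxable = 14,490.00 Cr − 3×408.00 Cr = 13,266.00 Cr
  1,687.24 Cr + 22.57% × (13,266.00 Cr − 13,200.00 Cr) = 1,687.24 Cr + 22.57% × 66.00 Cr = 1,702.14 Cr
Solidarity Surcharge: 1.42% × 14,490.00 Cr = 205.76 Cr
Total withheld: 1,702.14 Cr + 205.76 Cr = 1,907.90 Cr
Net pay: 14,490.00 Cr − 1,907.90 Cr = 12,582.10 Cr

12,582.10 Cr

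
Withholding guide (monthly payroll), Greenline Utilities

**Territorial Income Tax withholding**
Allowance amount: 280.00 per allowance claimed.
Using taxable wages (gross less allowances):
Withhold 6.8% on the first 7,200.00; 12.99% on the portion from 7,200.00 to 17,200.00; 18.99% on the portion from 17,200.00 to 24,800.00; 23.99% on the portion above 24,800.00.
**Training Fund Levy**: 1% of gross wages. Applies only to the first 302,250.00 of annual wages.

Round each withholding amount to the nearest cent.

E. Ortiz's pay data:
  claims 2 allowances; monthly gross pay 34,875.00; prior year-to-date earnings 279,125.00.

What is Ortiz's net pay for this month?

29,129.26

Territorial Income Tax: taxable = 34,875.00 − 2×280.00 = 34,315.00
  3,231.84 + 23.99% × (34,315.00 − 24,800.00) = 3,231.84 + 23.99% × 9,515.00 = 5,514.49
Training Fund Levy: cap 302,250.00 − YTD 279,125.00 = 23,125.00 subject; 1% × 23,125.00 = 231.25
Total withheld: 5,514.49 + 231.25 = 5,745.74
Net pay: 34,875.00 − 5,745.74 = 29,129.26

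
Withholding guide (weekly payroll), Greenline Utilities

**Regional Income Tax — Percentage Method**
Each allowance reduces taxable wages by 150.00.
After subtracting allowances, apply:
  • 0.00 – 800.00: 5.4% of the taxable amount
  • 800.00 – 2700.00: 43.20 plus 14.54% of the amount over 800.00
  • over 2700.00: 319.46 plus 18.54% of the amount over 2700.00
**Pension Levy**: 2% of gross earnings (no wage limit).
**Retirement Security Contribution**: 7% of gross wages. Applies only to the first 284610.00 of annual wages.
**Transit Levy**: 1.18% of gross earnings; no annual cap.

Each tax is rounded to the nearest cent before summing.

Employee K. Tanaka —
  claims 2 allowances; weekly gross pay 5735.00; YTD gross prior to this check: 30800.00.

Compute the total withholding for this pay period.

Regional Income Tax: taxable = 5735.00 − 2×150.00 = 5435.00
  319.46 + 18.54% × (5435.00 − 2700.00) = 319.46 + 18.54% × 2735.00 = 826.53
Pension Levy: 2% × 5735.00 = 114.70
Retirement Security Contribution: 7% × 5735.00 = 401.45
Transit Levy: 1.18% × 5735.00 = 67.67
Total: 826.53 + 114.70 + 401.45 + 67.67 = 1410.35

1410.35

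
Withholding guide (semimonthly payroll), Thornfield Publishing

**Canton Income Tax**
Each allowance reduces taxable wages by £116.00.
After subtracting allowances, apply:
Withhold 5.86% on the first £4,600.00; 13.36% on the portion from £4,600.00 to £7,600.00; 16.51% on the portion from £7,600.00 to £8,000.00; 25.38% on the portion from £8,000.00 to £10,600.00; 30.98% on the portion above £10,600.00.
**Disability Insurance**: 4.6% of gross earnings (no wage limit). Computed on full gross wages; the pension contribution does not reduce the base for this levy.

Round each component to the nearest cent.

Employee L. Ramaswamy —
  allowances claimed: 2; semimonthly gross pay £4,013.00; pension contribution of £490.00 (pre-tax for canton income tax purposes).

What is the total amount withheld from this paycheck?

£377.45

Canton Income Tax: taxable = £4,013.00 − £490.00 − 2×£116.00 = £3,291.00
  5.86% × £3,291.00 = £192.85
Disability Insurance: 4.6% × £4,013.00 = £184.60
Total: £192.85 + £184.60 = £377.45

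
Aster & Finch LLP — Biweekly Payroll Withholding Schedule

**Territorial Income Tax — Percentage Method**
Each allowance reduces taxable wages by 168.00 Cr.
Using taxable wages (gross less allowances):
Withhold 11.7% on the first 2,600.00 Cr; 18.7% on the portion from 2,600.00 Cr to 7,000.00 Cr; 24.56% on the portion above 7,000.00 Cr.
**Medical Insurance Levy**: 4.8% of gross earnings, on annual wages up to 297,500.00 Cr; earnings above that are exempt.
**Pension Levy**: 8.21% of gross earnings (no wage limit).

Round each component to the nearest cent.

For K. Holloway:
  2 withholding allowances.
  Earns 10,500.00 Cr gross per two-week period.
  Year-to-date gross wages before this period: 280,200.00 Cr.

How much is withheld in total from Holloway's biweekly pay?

3,270.13 Cr

Territorial Income Tax: taxable = 10,500.00 Cr − 2×168.00 Cr = 10,164.00 Cr
  1,127.00 Cr + 24.56% × (10,164.00 Cr − 7,000.00 Cr) = 1,127.00 Cr + 24.56% × 3,164.00 Cr = 1,904.08 Cr
Medical Insurance Levy: 4.8% × 10,500.00 Cr = 504.00 Cr
Pension Levy: 8.21% × 10,500.00 Cr = 862.05 Cr
Total: 1,904.08 Cr + 504.00 Cr + 862.05 Cr = 3,270.13 Cr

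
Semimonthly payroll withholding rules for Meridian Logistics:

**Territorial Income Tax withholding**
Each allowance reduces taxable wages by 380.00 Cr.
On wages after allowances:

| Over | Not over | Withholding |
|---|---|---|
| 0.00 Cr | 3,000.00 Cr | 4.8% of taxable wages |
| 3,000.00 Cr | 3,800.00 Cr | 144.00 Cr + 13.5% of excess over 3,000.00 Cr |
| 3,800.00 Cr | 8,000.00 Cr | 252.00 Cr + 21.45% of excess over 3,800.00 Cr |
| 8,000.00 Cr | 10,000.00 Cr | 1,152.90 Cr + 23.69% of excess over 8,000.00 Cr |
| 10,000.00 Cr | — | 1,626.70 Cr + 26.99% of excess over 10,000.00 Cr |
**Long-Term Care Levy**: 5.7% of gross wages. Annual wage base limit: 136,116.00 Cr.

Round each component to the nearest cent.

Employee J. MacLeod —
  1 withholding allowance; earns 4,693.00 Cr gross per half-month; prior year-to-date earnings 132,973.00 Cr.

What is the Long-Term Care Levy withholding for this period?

179.15 Cr

Long-Term Care Levy: cap 136,116.00 Cr − YTD 132,973.00 Cr = 3,143.00 Cr subject; 5.7% × 3,143.00 Cr = 179.15 Cr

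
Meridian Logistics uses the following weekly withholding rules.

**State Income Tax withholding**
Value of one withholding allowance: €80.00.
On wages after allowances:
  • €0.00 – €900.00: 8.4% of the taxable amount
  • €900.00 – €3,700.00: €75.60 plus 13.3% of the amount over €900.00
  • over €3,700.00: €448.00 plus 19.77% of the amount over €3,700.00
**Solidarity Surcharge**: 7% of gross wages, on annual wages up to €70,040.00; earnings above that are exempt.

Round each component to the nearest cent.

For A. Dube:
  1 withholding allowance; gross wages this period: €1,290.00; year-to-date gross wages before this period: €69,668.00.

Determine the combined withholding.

State Income Tax: taxable = €1,290.00 − 1×€80.00 = €1,210.00
  €75.60 + 13.3% × (€1,210.00 − €900.00) = €75.60 + 13.3% × €310.00 = €116.83
Solidarity Surcharge: cap €70,040.00 − YTD €69,668.00 = €372.00 subject; 7% × €372.00 = €26.04
Total: €116.83 + €26.04 = €142.87

€142.87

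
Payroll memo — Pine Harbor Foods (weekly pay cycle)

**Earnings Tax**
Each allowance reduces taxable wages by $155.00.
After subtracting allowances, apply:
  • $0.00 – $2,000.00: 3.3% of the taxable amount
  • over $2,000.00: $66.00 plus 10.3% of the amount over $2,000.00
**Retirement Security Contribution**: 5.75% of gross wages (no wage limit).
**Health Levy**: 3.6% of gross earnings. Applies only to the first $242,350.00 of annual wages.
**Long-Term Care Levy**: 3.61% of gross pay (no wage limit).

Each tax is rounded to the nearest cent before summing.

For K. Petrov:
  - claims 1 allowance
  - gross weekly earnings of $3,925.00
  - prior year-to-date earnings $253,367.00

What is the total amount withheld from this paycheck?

Earnings Tax: taxable = $3,925.00 − 1×$155.00 = $3,770.00
  $66.00 + 10.3% × ($3,770.00 − $2,000.00) = $66.00 + 10.3% × $1,770.00 = $248.31
Retirement Security Contribution: 5.75% × $3,925.00 = $225.69
Health Levy: YTD $253,367.00 ≥ cap $242,350.00 → $0.00
Long-Term Care Levy: 3.61% × $3,925.00 = $141.69
Total: $248.31 + $225.69 + $0.00 + $141.69 = $615.69

$615.69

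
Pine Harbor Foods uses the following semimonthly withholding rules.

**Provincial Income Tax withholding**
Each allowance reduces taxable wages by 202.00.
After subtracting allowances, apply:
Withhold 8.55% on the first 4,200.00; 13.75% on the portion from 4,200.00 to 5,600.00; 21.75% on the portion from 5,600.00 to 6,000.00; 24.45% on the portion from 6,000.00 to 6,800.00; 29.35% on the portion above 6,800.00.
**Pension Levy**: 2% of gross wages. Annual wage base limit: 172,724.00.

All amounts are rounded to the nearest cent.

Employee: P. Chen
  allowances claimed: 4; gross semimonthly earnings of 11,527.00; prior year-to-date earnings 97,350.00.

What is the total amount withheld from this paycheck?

2,214.97

Provincial Income Tax: taxable = 11,527.00 − 4×202.00 = 10,719.00
  834.20 + 29.35% × (10,719.00 − 6,800.00) = 834.20 + 29.35% × 3,919.00 = 1,984.43
Pension Levy: 2% × 11,527.00 = 230.54
Total: 1,984.43 + 230.54 = 2,214.97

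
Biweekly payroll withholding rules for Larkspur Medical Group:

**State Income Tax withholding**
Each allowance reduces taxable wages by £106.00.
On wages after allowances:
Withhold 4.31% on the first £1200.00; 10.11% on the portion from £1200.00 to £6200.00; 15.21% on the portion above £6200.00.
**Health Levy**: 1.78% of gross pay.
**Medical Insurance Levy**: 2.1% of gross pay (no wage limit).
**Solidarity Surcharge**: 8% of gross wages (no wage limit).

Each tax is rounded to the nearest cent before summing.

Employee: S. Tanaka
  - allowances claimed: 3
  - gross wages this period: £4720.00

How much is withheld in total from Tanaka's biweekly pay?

State Income Tax: taxable = £4720.00 − 3×£106.00 = £4402.00
  £51.72 + 10.11% × (£4402.00 − £1200.00) = £51.72 + 10.11% × £3202.00 = £375.44
Health Levy: 1.78% × £4720.00 = £84.02
Medical Insurance Levy: 2.1% × £4720.00 = £99.12
Solidarity Surcharge: 8% × £4720.00 = £377.60
Total: £375.44 + £84.02 + £99.12 + £377.60 = £936.18

£936.18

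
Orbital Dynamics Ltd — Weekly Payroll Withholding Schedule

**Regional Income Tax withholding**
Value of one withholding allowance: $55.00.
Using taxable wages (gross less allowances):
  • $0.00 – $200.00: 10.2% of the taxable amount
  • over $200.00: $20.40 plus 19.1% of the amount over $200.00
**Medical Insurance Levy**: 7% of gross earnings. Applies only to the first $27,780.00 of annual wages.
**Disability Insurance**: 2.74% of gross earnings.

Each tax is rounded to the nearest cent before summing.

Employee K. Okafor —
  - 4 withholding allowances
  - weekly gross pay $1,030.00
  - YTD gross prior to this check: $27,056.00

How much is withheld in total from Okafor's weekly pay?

Regional Income Tax: taxable = $1,030.00 − 4×$55.00 = $810.00
  $20.40 + 19.1% × ($810.00 − $200.00) = $20.40 + 19.1% × $610.00 = $136.91
Medical Insurance Levy: cap $27,780.00 − YTD $27,056.00 = $724.00 subject; 7% × $724.00 = $50.68
Disability Insurance: 2.74% × $1,030.00 = $28.22
Total: $136.91 + $50.68 + $28.22 = $215.81

$215.81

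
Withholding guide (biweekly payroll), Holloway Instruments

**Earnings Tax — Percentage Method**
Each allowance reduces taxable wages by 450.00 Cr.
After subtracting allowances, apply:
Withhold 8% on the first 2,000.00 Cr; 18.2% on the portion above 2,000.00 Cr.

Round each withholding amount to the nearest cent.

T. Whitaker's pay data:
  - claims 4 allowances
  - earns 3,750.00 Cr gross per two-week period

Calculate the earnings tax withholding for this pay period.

Earnings Tax: taxable = 3,750.00 Cr − 4×450.00 Cr = 1,950.00 Cr
  8% × 1,950.00 Cr = 156.00 Cr

156.00 Cr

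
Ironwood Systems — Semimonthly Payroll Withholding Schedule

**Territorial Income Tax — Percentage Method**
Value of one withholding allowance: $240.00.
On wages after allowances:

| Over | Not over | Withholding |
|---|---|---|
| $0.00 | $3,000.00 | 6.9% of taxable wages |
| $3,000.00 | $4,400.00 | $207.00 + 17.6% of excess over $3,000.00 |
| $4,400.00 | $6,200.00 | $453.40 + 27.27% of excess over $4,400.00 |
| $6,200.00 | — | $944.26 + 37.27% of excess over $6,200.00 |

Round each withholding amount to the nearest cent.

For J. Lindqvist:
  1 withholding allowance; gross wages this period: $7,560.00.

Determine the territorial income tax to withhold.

Territorial Income Tax: taxable = $7,560.00 − 1×$240.00 = $7,320.00
  $944.26 + 37.27% × ($7,320.00 − $6,200.00) = $944.26 + 37.27% × $1,120.00 = $1,361.68

$1,361.68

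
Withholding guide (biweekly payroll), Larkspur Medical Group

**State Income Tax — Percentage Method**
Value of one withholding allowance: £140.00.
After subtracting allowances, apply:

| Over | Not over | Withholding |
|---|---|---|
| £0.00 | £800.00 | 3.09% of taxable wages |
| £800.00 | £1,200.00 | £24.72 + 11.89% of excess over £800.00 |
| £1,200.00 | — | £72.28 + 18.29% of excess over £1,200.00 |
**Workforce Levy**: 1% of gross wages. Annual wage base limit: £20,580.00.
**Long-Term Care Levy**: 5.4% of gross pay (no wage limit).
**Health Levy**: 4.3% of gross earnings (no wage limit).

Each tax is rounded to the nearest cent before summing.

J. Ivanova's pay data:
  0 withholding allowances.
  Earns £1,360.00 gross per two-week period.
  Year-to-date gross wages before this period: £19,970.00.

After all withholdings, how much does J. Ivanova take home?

State Income Tax: taxable = £1,360.00
  £72.28 + 18.29% × (£1,360.00 − £1,200.00) = £72.28 + 18.29% × £160.00 = £101.54
Workforce Levy: cap £20,580.00 − YTD £19,970.00 = £610.00 subject; 1% × £610.00 = £6.10
Long-Term Care Levy: 5.4% × £1,360.00 = £73.44
Health Levy: 4.3% × £1,360.00 = £58.48
Total withheld: £101.54 + £6.10 + £73.44 + £58.48 = £239.56
Net pay: £1,360.00 − £239.56 = £1,120.44

£1,120.44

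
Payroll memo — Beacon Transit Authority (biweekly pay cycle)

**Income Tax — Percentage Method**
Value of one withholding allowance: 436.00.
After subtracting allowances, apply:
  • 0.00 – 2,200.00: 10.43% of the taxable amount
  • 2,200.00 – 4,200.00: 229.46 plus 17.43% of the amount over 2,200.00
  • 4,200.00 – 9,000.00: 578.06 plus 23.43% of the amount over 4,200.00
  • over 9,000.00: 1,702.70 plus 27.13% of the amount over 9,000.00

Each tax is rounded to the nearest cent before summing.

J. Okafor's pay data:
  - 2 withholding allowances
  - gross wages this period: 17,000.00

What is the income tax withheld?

3,636.53

Income Tax: taxable = 17,000.00 − 2×436.00 = 16,128.00
  1,702.70 + 27.13% × (16,128.00 − 9,000.00) = 1,702.70 + 27.13% × 7,128.00 = 3,636.53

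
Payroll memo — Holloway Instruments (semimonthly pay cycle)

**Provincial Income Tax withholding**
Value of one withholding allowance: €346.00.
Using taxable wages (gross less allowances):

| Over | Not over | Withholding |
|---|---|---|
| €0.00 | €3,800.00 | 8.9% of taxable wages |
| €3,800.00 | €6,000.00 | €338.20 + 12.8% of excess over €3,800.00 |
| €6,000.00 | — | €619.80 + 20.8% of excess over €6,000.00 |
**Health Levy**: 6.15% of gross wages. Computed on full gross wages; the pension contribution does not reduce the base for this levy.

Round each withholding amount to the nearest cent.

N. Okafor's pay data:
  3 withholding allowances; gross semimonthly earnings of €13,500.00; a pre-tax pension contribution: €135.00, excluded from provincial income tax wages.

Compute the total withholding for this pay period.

Provincial Income Tax: taxable = €13,500.00 − €135.00 − 3×€346.00 = €12,327.00
  €619.80 + 20.8% × (€12,327.00 − €6,000.00) = €619.80 + 20.8% × €6,327.00 = €1,935.82
Health Levy: 6.15% × €13,500.00 = €830.25
Total: €1,935.82 + €830.25 = €2,766.07

€2,766.07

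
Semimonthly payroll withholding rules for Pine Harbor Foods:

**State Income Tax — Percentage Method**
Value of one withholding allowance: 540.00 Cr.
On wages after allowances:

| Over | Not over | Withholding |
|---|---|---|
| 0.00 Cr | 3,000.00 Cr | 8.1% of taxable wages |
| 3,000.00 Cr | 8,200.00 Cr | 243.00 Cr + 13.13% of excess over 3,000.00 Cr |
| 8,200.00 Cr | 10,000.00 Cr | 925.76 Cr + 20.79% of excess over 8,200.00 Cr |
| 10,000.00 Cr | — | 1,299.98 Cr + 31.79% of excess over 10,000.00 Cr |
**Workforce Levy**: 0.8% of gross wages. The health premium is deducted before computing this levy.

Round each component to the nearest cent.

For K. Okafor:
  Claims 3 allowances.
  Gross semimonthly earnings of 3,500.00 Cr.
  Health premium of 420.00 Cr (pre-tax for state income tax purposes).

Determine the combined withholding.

142.90 Cr

State Income Tax: taxable = 3,500.00 Cr − 420.00 Cr − 3×540.00 Cr = 1,460.00 Cr
  8.1% × 1,460.00 Cr = 118.26 Cr
Workforce Levy: 0.8% × 3,080.00 Cr = 24.64 Cr
Total: 118.26 Cr + 24.64 Cr = 142.90 Cr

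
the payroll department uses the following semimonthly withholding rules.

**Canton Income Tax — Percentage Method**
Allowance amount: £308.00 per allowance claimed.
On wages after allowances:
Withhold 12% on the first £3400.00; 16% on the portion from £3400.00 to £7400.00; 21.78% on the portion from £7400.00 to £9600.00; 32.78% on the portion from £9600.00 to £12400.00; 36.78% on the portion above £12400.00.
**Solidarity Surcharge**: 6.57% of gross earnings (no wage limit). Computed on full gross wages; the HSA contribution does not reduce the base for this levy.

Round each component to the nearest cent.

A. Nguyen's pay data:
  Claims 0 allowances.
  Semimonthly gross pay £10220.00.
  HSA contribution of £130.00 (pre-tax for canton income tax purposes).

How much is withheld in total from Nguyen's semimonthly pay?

£2359.23

Canton Income Tax: taxable = £10220.00 − £130.00 = £10090.00
  £1527.16 + 32.78% × (£10090.00 − £9600.00) = £1527.16 + 32.78% × £490.00 = £1687.78
Solidarity Surcharge: 6.57% × £10220.00 = £671.45
Total: £1687.78 + £671.45 = £2359.23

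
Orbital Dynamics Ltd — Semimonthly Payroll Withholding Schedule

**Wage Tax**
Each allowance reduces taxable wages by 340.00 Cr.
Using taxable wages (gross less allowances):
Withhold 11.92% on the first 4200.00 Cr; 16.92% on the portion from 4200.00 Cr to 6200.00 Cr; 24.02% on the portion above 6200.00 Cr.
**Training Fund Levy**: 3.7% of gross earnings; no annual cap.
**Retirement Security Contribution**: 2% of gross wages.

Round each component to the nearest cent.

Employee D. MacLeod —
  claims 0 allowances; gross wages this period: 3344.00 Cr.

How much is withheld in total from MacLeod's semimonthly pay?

589.21 Cr

Wage Tax: taxable = 3344.00 Cr
  11.92% × 3344.00 Cr = 398.60 Cr
Training Fund Levy: 3.7% × 3344.00 Cr = 123.73 Cr
Retirement Security Contribution: 2% × 3344.00 Cr = 66.88 Cr
Total: 398.60 Cr + 123.73 Cr + 66.88 Cr = 589.21 Cr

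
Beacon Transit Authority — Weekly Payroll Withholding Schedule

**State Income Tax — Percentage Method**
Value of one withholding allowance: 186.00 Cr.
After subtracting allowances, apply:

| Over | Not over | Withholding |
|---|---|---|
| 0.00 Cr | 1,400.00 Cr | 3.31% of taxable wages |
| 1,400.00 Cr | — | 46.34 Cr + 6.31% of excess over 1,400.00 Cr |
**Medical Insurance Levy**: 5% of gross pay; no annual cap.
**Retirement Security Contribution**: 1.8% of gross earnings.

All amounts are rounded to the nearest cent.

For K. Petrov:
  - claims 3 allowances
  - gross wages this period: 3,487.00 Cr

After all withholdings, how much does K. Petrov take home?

State Income Tax: taxable = 3,487.00 Cr − 3×186.00 Cr = 2,929.00 Cr
  46.34 Cr + 6.31% × (2,929.00 Cr − 1,400.00 Cr) = 46.34 Cr + 6.31% × 1,529.00 Cr = 142.82 Cr
Medical Insurance Levy: 5% × 3,487.00 Cr = 174.35 Cr
Retirement Security Contribution: 1.8% × 3,487.00 Cr = 62.77 Cr
Total withheld: 142.82 Cr + 174.35 Cr + 62.77 Cr = 379.94 Cr
Net pay: 3,487.00 Cr − 379.94 Cr = 3,107.06 Cr

3,107.06 Cr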